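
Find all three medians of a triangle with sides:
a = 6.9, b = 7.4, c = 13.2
Median formula: m_a = ½√(2b² + 2c² − a²) (and cyclically). a² = 47.61, b² = 54.76, c² = 174.24.
m_a = ½√(2·54.76 + 2·174.24 − 47.61) = ½√410.39 ≈ ½·20.2581 ≈ 10.129
m_b = ½√(2·47.61 + 2·174.24 − 54.76) = ½√388.94 ≈ ½·19.7216 ≈ 9.86078
m_c = ½√(2·47.61 + 2·54.76 − 174.24) = ½√30.5 ≈ ½·5.52268 ≈ 2.76134

m_a = 10.13, m_b = 9.861, m_c = 2.761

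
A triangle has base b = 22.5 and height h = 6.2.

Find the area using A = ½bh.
A = ½·b·h = ½·22.5·6.2 = ½·139.5 = 69.75

Area = 69.75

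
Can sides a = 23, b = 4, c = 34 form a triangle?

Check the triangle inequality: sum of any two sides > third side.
a + b vs c: 23 + 4 = 27 ≤ 34  ✗
a + c vs b: 23 + 34 = 57 > 4  ✓
b + c vs a: 4 + 34 = 38 > 23  ✓

No: 23 + 4 = 27 is not > 34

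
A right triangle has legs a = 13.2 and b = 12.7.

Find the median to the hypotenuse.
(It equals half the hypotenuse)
Hypotenuse c = √(a² + b²) = √(174.24 + 161.29) = √335.53 ≈ 18.3175
Median to hypotenuse = c/2 ≈ 18.3175/2 ≈ 9.15874

Median = 9.159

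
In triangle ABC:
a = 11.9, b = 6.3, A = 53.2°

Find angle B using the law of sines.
a/sin(A) = b/sin(B)  ⇒  sin(B) = b·sin(A)/a = 6.3·sin(53.2°)/11.9
sin(53.2°) ≈ 0.800731
sin(B) ≈ 6.3·0.800731/11.9 ≈ 5.04461/11.9 ≈ 0.423917
B = arcsin(0.423917) ≈ 25.0821°
(Since b ≤ a we need B ≤ A, so the obtuse alternative 180° − 25.0821° ≈ 154.918° is rejected.)

B = 25.08°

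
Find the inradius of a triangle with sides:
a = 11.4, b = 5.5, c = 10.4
r = Area/s where s is the semi-perimeter.
s = (11.4 + 5.5 + 10.4)/2 = 27.3/2 = 13.65
Area = √(s(s−a)(s−b)(s−c)) = √(13.65·2.25·8.15·3.25) ≈ √813.497 ≈ 28.5219
r ≈ 28.5219/13.65 ≈ 2.08951

r = 2.09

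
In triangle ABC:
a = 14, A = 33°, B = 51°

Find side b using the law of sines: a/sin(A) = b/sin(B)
a/sin(A) = b/sin(B)  ⇒  b = a·sin(B)/sin(A) = 14·sin(51°)/sin(33°)
sin(51°) ≈ 0.777146, sin(33°) ≈ 0.544639
b ≈ 14·0.777146/0.544639 ≈ 10.88/0.544639 ≈ 19.9766

b = 19.98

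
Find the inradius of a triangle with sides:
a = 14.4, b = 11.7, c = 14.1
r = Area/s where s is the semi-perimeter.
s = (14.4 + 11.7 + 14.1)/2 = 40.2/2 = 20.1
Area = √(s(s−a)(s−b)(s−c)) = √(20.1·5.7·8.4·6) ≈ √5774.33 ≈ 75.989
r ≈ 75.989/20.1 ≈ 3.78055

r = 3.781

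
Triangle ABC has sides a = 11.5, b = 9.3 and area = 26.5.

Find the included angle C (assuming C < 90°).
Area = ½·a·b·sin(C)  ⇒  sin(C) = 2·Area/(a·b) = 2·26.5/(11.5·9.3) = 53/106.95 ≈ 0.495559
C = arcsin(0.495559) ≈ 29.7066° (taking the acute solution since C < 90°)

C = 29.71°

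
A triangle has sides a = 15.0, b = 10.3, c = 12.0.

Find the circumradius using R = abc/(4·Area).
First find the area with Heron's formula.
s = (15.0 + 10.3 + 12.0)/2 = 18.65
Area = √(s(s−a)(s−b)(s−c)) = √(18.65·3.65·8.35·6.65) ≈ √3779.9 ≈ 61.4809
abc = 15.0·10.3·12.0 = 1854
R = abc/(4·Area) ≈ 1854/(4·61.4809) = 1854/245.923 ≈ 7.53893

R = 7.539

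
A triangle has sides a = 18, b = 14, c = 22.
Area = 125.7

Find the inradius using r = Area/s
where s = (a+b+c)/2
s = (18 + 14 + 22)/2 = 54/2 = 27
r = Area/s = 125.7/27 ≈ 4.65556

r = 4.656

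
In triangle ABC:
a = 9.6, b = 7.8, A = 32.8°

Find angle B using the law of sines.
a/sin(A) = b/sin(B)  ⇒  sin(B) = b·sin(A)/a = 7.8·sin(32.8°)/9.6
sin(32.8°) ≈ 0.541708
sin(B) ≈ 7.8·0.541708/9.6 ≈ 4.22532/9.6 ≈ 0.440138
B = arcsin(0.440138) ≈ 26.1127°
(Since b ≤ a we need B ≤ A, so the obtuse alternative 180° − 26.1127° ≈ 153.887° is rejected.)

B = 26.11°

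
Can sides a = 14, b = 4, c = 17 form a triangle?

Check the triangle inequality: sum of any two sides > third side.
a + b vs c: 14 + 4 = 18 > 17  ✓
a + c vs b: 14 + 17 = 31 > 4  ✓
b + c vs a: 4 + 17 = 21 > 14  ✓

Yes, triangle inequality satisfied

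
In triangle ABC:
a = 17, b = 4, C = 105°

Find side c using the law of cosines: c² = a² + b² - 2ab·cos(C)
c² = 17² + 4² − 2·17·4·cos(105°)
cos(105°) ≈ -0.258819
c² ≈ 289 + 16 − 136·(-0.258819) ≈ 305 + 35.1994 ≈ 340.199
c ≈ √340.199 ≈ 18.4445

c = 18.44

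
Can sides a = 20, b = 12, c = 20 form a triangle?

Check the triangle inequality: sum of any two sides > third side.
a + b vs c: 20 + 12 = 32 > 20  ✓
a + c vs b: 20 + 20 = 40 > 12  ✓
b + c vs a: 12 + 20 = 32 > 20  ✓

Yes, triangle inequality satisfied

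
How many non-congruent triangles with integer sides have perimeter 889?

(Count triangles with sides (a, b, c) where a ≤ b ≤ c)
Let a ≤ b ≤ c with a + b + c = 889. The only binding inequality is a + b > c, i.e. 889 − c > c, so c < 889/2; and c ≥ 889/3 since c is the largest side.
So 297 ≤ c ≤ 444. For each c, b runs from ⌈(889 − c)/2⌉ up to c (then a = 889 − b − c satisfies 1 ≤ a ≤ b automatically), giving c − ⌈(889 − c)/2⌉ + 1 choices.
Summing over c: 2 + 3 + 5 + 6 + … + 221 + 222  (148 terms, c = 297, …, 444) = 16576
Check (closed form: nearest integer to p²/48 for even p, (p+3)²/48 for odd p): (889+3)²/48 = 892²/48 = 795664/48 ≈ 16576.33 → 16576

16576 triangles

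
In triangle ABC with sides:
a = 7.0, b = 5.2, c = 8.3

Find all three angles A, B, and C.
Law of cosines for each angle (a² = 49, b² = 27.04, c² = 68.89):
cos(A) = (b² + c² − a²)/(2bc) = (27.04 + 68.89 − 49)/(2·5.2·8.3) = 46.93/86.32 ≈ 0.543675  ⇒  A ≈ 57.0659°
cos(B) = (a² + c² − b²)/(2ac) = (49 + 68.89 − 27.04)/(2·7.0·8.3) = 90.85/116.2 ≈ 0.781842  ⇒  B ≈ 38.5705°
cos(C) = (a² + b² − c²)/(2ab) = (49 + 27.04 − 68.89)/(2·7.0·5.2) = 7.15/72.8 ≈ 0.0982143  ⇒  C ≈ 84.3636°
Check: A + B + C ≈ 180°

A = 57.07°, B = 38.57°, C = 84.36°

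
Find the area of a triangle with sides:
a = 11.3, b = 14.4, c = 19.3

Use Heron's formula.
s = (11.3 + 14.4 + 19.3)/2 = 45/2 = 22.5
s − a = 11.2, s − b = 8.1, s − c = 3.2
s(s−a)(s−b)(s−c) = 22.5·11.2·8.1·3.2 ≈ 6531.84
Area = √6531.84 ≈ 80.8198

Area = 80.82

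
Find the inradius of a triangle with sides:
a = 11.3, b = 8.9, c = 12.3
r = Area/s where s is the semi-perimeter.
s = (11.3 + 8.9 + 12.3)/2 = 32.5/2 = 16.25
Area = √(s(s−a)(s−b)(s−c)) = √(16.25·4.95·7.35·3.95) ≈ √2335.3 ≈ 48.325
r ≈ 48.325/16.25 ≈ 2.97384

r = 2.974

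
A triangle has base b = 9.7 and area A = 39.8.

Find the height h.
A = ½·b·h  ⇒  h = 2A/b = 2·39.8/9.7 = 79.6/9.7 ≈ 8.20619

h = 8.206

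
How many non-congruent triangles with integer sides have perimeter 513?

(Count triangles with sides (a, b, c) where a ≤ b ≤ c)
Let a ≤ b ≤ c with a + b + c = 513. The only binding inequality is a + b > c, i.e. 513 − c > c, so c < 513/2; and c ≥ 513/3 since c is the largest side.
So 171 ≤ c ≤ 256. For each c, b runs from ⌈(513 − c)/2⌉ up to c (then a = 513 − b − c satisfies 1 ≤ a ≤ b automatically), giving c − ⌈(513 − c)/2⌉ + 1 choices.
Summing over c: 1 + 2 + 4 + 5 + … + 127 + 128  (86 terms, c = 171, …, 256) = 5547
Check (closed form: nearest integer to p²/48 for even p, (p+3)²/48 for odd p): (513+3)²/48 = 516²/48 = 266256/48 ≈ 5547.00 → 5547

5547 triangles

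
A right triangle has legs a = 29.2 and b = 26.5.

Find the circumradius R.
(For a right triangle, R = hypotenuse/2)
Hypotenuse c = √(a² + b²) = √(852.64 + 702.25) = √1554.89 ≈ 39.4321
R = c/2 ≈ 39.4321/2 ≈ 19.716

R = 19.72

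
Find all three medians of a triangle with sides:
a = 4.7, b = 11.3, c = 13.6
Median formula: m_a = ½√(2b² + 2c² − a²) (and cyclically). a² = 22.09, b² = 127.69, c² = 184.96.
m_a = ½√(2·127.69 + 2·184.96 − 22.09) = ½√603.21 ≈ ½·24.5603 ≈ 12.2802
m_b = ½√(2·22.09 + 2·184.96 − 127.69) = ½√286.41 ≈ ½·16.9237 ≈ 8.46183
m_c = ½√(2·22.09 + 2·127.69 − 184.96) = ½√114.6 ≈ ½·10.7051 ≈ 5.35257

m_a = 12.28, m_b = 8.462, m_c = 5.353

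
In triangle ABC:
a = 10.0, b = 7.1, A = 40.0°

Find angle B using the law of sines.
a/sin(A) = b/sin(B)  ⇒  sin(B) = b·sin(A)/a = 7.1·sin(40.0°)/10.0
sin(40.0°) ≈ 0.642788
sin(B) ≈ 7.1·0.642788/10.0 ≈ 4.56379/10.0 ≈ 0.456379
B = arcsin(0.456379) ≈ 27.1537°
(Since b ≤ a we need B ≤ A, so the obtuse alternative 180° − 27.1537° ≈ 152.846° is rejected.)

B = 27.15°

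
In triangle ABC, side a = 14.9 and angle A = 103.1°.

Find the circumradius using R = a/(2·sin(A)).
R = a/(2·sin(A)) = 14.9/(2·sin(103.1°))
sin(103.1°) ≈ 0.973976
R ≈ 14.9/(2·0.973976) = 14.9/1.94795 ≈ 7.64906

R = 7.649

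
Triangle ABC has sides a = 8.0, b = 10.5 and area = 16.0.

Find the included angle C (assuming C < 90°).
Area = ½·a·b·sin(C)  ⇒  sin(C) = 2·Area/(a·b) = 2·16.0/(8.0·10.5) = 32/84 ≈ 0.380952
C = arcsin(0.380952) ≈ 22.3927° (taking the acute solution since C < 90°)

C = 22.39°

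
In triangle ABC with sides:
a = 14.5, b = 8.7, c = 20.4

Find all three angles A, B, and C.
Law of cosines for each angle (a² = 210.25, b² = 75.69, c² = 416.16):
cos(A) = (b² + c² − a²)/(2bc) = (75.69 + 416.16 − 210.25)/(2·8.7·20.4) = 281.6/354.96 ≈ 0.793329  ⇒  A ≈ 37.5023°
cos(B) = (a² + c² − b²)/(2ac) = (210.25 + 416.16 − 75.69)/(2·14.5·20.4) = 550.72/591.6 ≈ 0.930899  ⇒  B ≈ 21.4246°
cos(C) = (a² + b² − c²)/(2ab) = (210.25 + 75.69 − 416.16)/(2·14.5·8.7) = -130.22/252.3 ≈ -0.516132  ⇒  C ≈ 121.073°
Check: A + B + C ≈ 180°

A = 37.5°, B = 21.42°, C = 121.1°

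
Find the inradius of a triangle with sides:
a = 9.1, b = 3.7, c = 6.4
r = Area/s where s is the semi-perimeter.
s = (9.1 + 3.7 + 6.4)/2 = 19.2/2 = 9.6
Area = √(s(s−a)(s−b)(s−c)) = √(9.6·0.5·5.9·3.2) ≈ √90.624 ≈ 9.51966
r ≈ 9.51966/9.6 ≈ 0.991632

r = 0.9916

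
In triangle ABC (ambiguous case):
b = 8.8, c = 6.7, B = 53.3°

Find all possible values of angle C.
b/sin(B) = c/sin(C)  ⇒  sin(C) = c·sin(B)/b = 6.7·sin(53.3°)/8.8
sin(53.3°) ≈ 0.801776
sin(C) ≈ 6.7·0.801776/8.8 ≈ 5.3719/8.8 ≈ 0.610443
Candidate 1: C₁ = arcsin(0.610443) ≈ 37.6215°  →  A = 180° − 53.3° − 37.6215° ≈ 89.0785° > 0, valid
Candidate 2: C₂ = 180° − C₁ ≈ 142.378°  →  A = 180° − 53.3° − 142.378° ≈ -15.6785° ≤ 0, not a valid triangle

C = 37.62° (one solution)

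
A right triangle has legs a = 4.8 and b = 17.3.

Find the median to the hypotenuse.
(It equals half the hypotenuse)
Hypotenuse c = √(a² + b²) = √(23.04 + 299.29) = √322.33 ≈ 17.9536
Median to hypotenuse = c/2 ≈ 17.9536/2 ≈ 8.97678

Median = 8.977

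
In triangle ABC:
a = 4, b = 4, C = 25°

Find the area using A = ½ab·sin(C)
A = ½·a·b·sin(C) = ½·4·4·sin(25°)
sin(25°) ≈ 0.422618
A ≈ ½·16·0.422618 = 8·0.422618 ≈ 3.38095

Area = 3.381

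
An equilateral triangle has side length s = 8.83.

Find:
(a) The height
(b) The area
(a) The height splits the triangle into two 30-60-90 halves: h = s·√3/2 = 8.83·1.73205/2 ≈ 15.294/2 ≈ 7.647
(b) Area = (√3/4)·s² = (√3/4)·8.83² = (√3/4)·77.9689 ≈ 0.433013·77.9689 ≈ 33.7615

Height = 7.647, Area = 33.76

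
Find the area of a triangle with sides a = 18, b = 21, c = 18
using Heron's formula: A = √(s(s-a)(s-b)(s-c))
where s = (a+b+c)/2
s = (18 + 21 + 18)/2 = 57/2 = 28.5
s − a = 10.5, s − b = 7.5, s − c = 10.5
s(s−a)(s−b)(s−c) = 28.5·10.5·7.5·10.5 = 23565.9375
Area = √23565.9375 ≈ 153.512

s = 28.5, Area = 153.5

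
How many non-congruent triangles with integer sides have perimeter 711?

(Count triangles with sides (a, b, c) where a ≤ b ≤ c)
Let a ≤ b ≤ c with a + b + c = 711. The only binding inequality is a + b > c, i.e. 711 − c > c, so c < 711/2; and c ≥ 711/3 since c is the largest side.
So 237 ≤ c ≤ 355. For each c, b runs from ⌈(711 − c)/2⌉ up to c (then a = 711 − b − c satisfies 1 ≤ a ≤ b automatically), giving c − ⌈(711 − c)/2⌉ + 1 choices.
Summing over c: 1 + 2 + 4 + 5 + … + 176 + 178  (119 terms, c = 237, …, 355) = 10621
Check (closed form: nearest integer to p²/48 for even p, (p+3)²/48 for odd p): (711+3)²/48 = 714²/48 = 509796/48 ≈ 10620.75 → 10621

10621 triangles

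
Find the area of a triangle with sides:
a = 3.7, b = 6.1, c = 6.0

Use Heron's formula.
s = (3.7 + 6.1 + 6.0)/2 = 15.8/2 = 7.9
s − a = 4.2, s − b = 1.8, s − c = 1.9
s(s−a)(s−b)(s−c) = 7.9·4.2·1.8·1.9 ≈ 113.476
Area = √113.476 ≈ 10.6525

Area = 10.65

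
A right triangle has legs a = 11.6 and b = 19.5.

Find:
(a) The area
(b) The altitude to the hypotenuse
(a) The legs are perpendicular, so Area = ½·a·b = ½·11.6·19.5 = ½·226.2 = 113.1
(b) Hypotenuse c = √(a² + b²) = √(134.56 + 380.25) = √514.81 ≈ 22.6894
    Area = ½·c·h_c  ⇒  h_c = 2·Area/c = 226.2/22.6894 ≈ 9.9694

Area = 113.1, h_c = 9.969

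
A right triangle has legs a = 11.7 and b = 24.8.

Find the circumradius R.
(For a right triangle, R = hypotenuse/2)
Hypotenuse c = √(a² + b²) = √(136.89 + 615.04) = √751.93 ≈ 27.4213
R = c/2 ≈ 27.4213/2 ≈ 13.7107

R = 13.71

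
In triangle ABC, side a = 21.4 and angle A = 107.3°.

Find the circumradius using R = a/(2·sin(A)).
R = a/(2·sin(A)) = 21.4/(2·sin(107.3°))
sin(107.3°) ≈ 0.954761
R ≈ 21.4/(2·0.954761) = 21.4/1.90952 ≈ 11.207

R = 11.21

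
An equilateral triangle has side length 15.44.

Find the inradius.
r = Area/s with s the semi-perimeter.
Area = (√3/4)·15.44² = (√3/4)·238.3936 ≈ 0.433013·238.3936 ≈ 103.227
s = 3·15.44/2 = 23.16
r ≈ 103.227/23.16 ≈ 4.45714
(Equivalently r = side/(2√3) = 15.44/3.4641 ≈ 4.45714.)

r = 4.457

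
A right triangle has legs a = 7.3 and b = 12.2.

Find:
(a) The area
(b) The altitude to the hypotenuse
(a) The legs are perpendicular, so Area = ½·a·b = ½·7.3·12.2 = ½·89.06 = 44.53
(b) Hypotenuse c = √(a² + b²) = √(53.29 + 148.84) = √202.13 ≈ 14.2172
    Area = ½·c·h_c  ⇒  h_c = 2·Area/c = 89.06/14.2172 ≈ 6.26422

Area = 44.53, h_c = 6.264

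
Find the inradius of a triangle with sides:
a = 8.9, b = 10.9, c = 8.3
r = Area/s where s is the semi-perimeter.
s = (8.9 + 10.9 + 8.3)/2 = 28.1/2 = 14.05
Area = √(s(s−a)(s−b)(s−c)) = √(14.05·5.15·3.15·5.75) ≈ √1310.58 ≈ 36.2019
r ≈ 36.2019/14.05 ≈ 2.57665

r = 2.577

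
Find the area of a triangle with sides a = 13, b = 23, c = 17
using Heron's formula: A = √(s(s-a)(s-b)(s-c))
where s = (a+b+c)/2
s = (13 + 23 + 17)/2 = 53/2 = 26.5
s − a = 13.5, s − b = 3.5, s − c = 9.5
s(s−a)(s−b)(s−c) = 26.5·13.5·3.5·9.5 = 11895.1875
Area = √11895.1875 ≈ 109.065

s = 26.5, Area = 109.1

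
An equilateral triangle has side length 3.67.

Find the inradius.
r = Area/s with s the semi-perimeter.
Area = (√3/4)·3.67² = (√3/4)·13.4689 ≈ 0.433013·13.4689 ≈ 5.8322
s = 3·3.67/2 = 5.505
r ≈ 5.8322/5.505 ≈ 1.05944
(Equivalently r = side/(2√3) = 3.67/3.4641 ≈ 1.05944.)

r = 1.059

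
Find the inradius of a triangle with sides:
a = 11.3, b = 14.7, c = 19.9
r = Area/s where s is the semi-perimeter.
s = (11.3 + 14.7 + 19.9)/2 = 45.9/2 = 22.95
Area = √(s(s−a)(s−b)(s−c)) = √(22.95·11.65·8.25·3.05) ≈ √6727.63 ≈ 82.0222
r ≈ 82.0222/22.95 ≈ 3.57395

r = 3.574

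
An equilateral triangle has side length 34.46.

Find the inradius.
r = Area/s with s the semi-perimeter.
Area = (√3/4)·34.46² = (√3/4)·1187.4916 ≈ 0.433013·1187.4916 ≈ 514.199
s = 3·34.46/2 = 51.69
r ≈ 514.199/51.69 ≈ 9.94775
(Equivalently r = side/(2√3) = 34.46/3.4641 ≈ 9.94775.)

r = 9.948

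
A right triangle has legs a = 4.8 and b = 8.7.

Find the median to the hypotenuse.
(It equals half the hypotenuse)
Hypotenuse c = √(a² + b²) = √(23.04 + 75.69) = √98.73 ≈ 9.9363
Median to hypotenuse = c/2 ≈ 9.9363/2 ≈ 4.96815

Median = 4.968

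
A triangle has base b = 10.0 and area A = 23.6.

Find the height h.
A = ½·b·h  ⇒  h = 2A/b = 2·23.6/10.0 = 47.2/10.0 ≈ 4.72

h = 4.72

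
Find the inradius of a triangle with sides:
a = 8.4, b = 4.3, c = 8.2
r = Area/s where s is the semi-perimeter.
s = (8.4 + 4.3 + 8.2)/2 = 20.9/2 = 10.45
Area = √(s(s−a)(s−b)(s−c)) = √(10.45·2.05·6.15·2.25) ≈ √296.434 ≈ 17.2173
r ≈ 17.2173/10.45 ≈ 1.64758

r = 1.648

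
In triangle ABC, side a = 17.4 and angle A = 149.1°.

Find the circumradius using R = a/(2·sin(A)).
R = a/(2·sin(A)) = 17.4/(2·sin(149.1°))
sin(149.1°) ≈ 0.513541
R ≈ 17.4/(2·0.513541) = 17.4/1.02708 ≈ 16.9412

R = 16.94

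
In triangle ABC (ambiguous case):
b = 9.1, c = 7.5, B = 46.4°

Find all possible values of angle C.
b/sin(B) = c/sin(C)  ⇒  sin(C) = c·sin(B)/b = 7.5·sin(46.4°)/9.1
sin(46.4°) ≈ 0.724172
sin(C) ≈ 7.5·0.724172/9.1 ≈ 5.43129/9.1 ≈ 0.596845
Candidate 1: C₁ = arcsin(0.596845) ≈ 36.6443°  →  A = 180° − 46.4° − 36.6443° ≈ 96.9557° > 0, valid
Candidate 2: C₂ = 180° − C₁ ≈ 143.356°  →  A = 180° − 46.4° − 143.356° ≈ -9.7557° ≤ 0, not a valid triangle

C = 36.64° (one solution)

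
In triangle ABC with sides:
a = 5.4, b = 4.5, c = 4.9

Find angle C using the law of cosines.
c² = a² + b² − 2ab·cos(C)  ⇒  cos(C) = (a² + b² − c²)/(2ab)
cos(C) = (5.4² + 4.5² − 4.9²)/(2·5.4·4.5) = (29.16 + 20.25 − 24.01)/48.6 = 25.4/48.6 ≈ 0.522634
C = arccos(0.522634) ≈ 58.4909°

C = 58.49°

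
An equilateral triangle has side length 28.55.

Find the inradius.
r = Area/s with s the semi-perimeter.
Area = (√3/4)·28.55² = (√3/4)·815.1025 ≈ 0.433013·815.1025 ≈ 352.95
s = 3·28.55/2 = 42.825
r ≈ 352.95/42.825 ≈ 8.24168
(Equivalently r = side/(2√3) = 28.55/3.4641 ≈ 8.24168.)

r = 8.242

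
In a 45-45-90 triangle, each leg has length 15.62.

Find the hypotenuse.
In a 45-45-90 triangle the sides are in ratio 1 : 1 : √2, so hypotenuse = leg·√2.
Hypotenuse = 15.62·√2 ≈ 15.62·1.41421 ≈ 22.09

Hypotenuse = 15.62√2 = 22.09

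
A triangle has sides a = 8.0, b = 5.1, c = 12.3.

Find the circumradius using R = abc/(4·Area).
First find the area with Heron's formula.
s = (8.0 + 5.1 + 12.3)/2 = 12.7
Area = √(s(s−a)(s−b)(s−c)) = √(12.7·4.7·7.6·0.4) ≈ √181.458 ≈ 13.4706
abc = 8.0·5.1·12.3 = 501.84
R = abc/(4·Area) ≈ 501.84/(4·13.4706) = 501.84/53.8825 ≈ 9.3136

R = 9.314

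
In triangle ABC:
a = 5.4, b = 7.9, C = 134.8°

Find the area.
Two sides and the included angle (SAS): A = ½·a·b·sin(C) = ½·5.4·7.9·sin(134.8°)
sin(134.8°) ≈ 0.709571
A ≈ ½·42.66·0.709571 = 21.33·0.709571 ≈ 15.1351

Area = 15.14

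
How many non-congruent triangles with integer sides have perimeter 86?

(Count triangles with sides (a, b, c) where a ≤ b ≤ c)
Let a ≤ b ≤ c with a + b + c = 86. The only binding inequality is a + b > c, i.e. 86 − c > c, so c < 86/2; and c ≥ 86/3 since c is the largest side.
So 29 ≤ c ≤ 42. For each c, b runs from ⌈(86 − c)/2⌉ up to c (then a = 86 − b − c satisfies 1 ≤ a ≤ b automatically), giving c − ⌈(86 − c)/2⌉ + 1 choices.
Summing over c: 1 + 3 + 4 + 6 + … + 19 + 21  (14 terms, c = 29, …, 42) = 154
Check (closed form: nearest integer to p²/48 for even p, (p+3)²/48 for odd p): 86²/48 = 7396/48 ≈ 154.08 → 154

154 triangles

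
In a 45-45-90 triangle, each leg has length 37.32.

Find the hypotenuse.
In a 45-45-90 triangle the sides are in ratio 1 : 1 : √2, so hypotenuse = leg·√2.
Hypotenuse = 37.32·√2 ≈ 37.32·1.41421 ≈ 52.7785

Hypotenuse = 37.32√2 = 52.78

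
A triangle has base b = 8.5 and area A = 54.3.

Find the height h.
A = ½·b·h  ⇒  h = 2A/b = 2·54.3/8.5 = 108.6/8.5 ≈ 12.7765

h = 12.78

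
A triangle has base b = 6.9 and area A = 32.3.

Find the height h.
A = ½·b·h  ⇒  h = 2A/b = 2·32.3/6.9 = 64.6/6.9 ≈ 9.36232

h = 9.362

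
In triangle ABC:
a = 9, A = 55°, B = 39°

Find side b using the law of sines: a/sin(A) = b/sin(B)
a/sin(A) = b/sin(B)  ⇒  b = a·sin(B)/sin(A) = 9·sin(39°)/sin(55°)
sin(39°) ≈ 0.62932, sin(55°) ≈ 0.819152
b ≈ 9·0.62932/0.819152 ≈ 5.66388/0.819152 ≈ 6.91433

b = 6.914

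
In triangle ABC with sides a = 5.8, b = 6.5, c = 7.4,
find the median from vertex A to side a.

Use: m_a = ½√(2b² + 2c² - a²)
m_a = ½√(2·6.5² + 2·7.4² − 5.8²) = ½√(2·42.25 + 2·54.76 − 33.64) = ½√(84.5 + 109.52 − 33.64) = ½√160.38
√160.38 ≈ 12.6641, so m_a ≈ 6.33206

m_a = 6.332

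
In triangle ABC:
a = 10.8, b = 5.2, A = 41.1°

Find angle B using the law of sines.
a/sin(A) = b/sin(B)  ⇒  sin(B) = b·sin(A)/a = 5.2·sin(41.1°)/10.8
sin(41.1°) ≈ 0.657375
sin(B) ≈ 5.2·0.657375/10.8 ≈ 3.41835/10.8 ≈ 0.316514
B = arcsin(0.316514) ≈ 18.4522°
(Since b ≤ a we need B ≤ A, so the obtuse alternative 180° − 18.4522° ≈ 161.548° is rejected.)

B = 18.45°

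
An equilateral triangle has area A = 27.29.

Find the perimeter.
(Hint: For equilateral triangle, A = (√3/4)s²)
A = (√3/4)s²  ⇒  s² = 4A/√3 = 4·27.29/√3 = 109.16/1.73205 ≈ 63.0236
s ≈ √63.0236 ≈ 7.93874
Perimeter = 3s ≈ 3·7.93874 ≈ 23.8162

Perimeter = 23.82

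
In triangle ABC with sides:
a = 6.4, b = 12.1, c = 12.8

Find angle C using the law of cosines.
c² = a² + b² − 2ab·cos(C)  ⇒  cos(C) = (a² + b² − c²)/(2ab)
cos(C) = (6.4² + 12.1² − 12.8²)/(2·6.4·12.1) = (40.96 + 146.41 − 163.84)/154.88 = 23.53/154.88 ≈ 0.151924
C = arccos(0.151924) ≈ 81.2616°

C = 81.26°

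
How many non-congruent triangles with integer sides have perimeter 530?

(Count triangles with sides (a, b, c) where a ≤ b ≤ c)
Let a ≤ b ≤ c with a + b + c = 530. The only binding inequality is a + b > c, i.e. 530 − c > c, so c < 530/2; and c ≥ 530/3 since c is the largest side.
So 177 ≤ c ≤ 264. For each c, b runs from ⌈(530 − c)/2⌉ up to c (then a = 530 − b − c satisfies 1 ≤ a ≤ b automatically), giving c − ⌈(530 − c)/2⌉ + 1 choices.
Summing over c: 1 + 3 + 4 + 6 + … + 130 + 132  (88 terms, c = 177, …, 264) = 5852
Check (closed form: nearest integer to p²/48 for even p, (p+3)²/48 for odd p): 530²/48 = 280900/48 ≈ 5852.08 → 5852

5852 triangles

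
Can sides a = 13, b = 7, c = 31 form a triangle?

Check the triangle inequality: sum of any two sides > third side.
a + b vs c: 13 + 7 = 20 ≤ 31  ✗
a + c vs b: 13 + 31 = 44 > 7  ✓
b + c vs a: 7 + 31 = 38 > 13  ✓

No: 13 + 7 = 20 is not > 31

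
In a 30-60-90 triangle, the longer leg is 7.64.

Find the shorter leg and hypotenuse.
In a 30-60-90 triangle the sides are in ratio 1 : √3 : 2, so short leg = long leg/√3 and hypotenuse = 2·(short leg).
Short leg = 7.64/√3 ≈ 7.64/1.73205 ≈ 4.41096
Hypotenuse = 2·4.41096 ≈ 8.82191

Short leg = 4.411, Hypotenuse = 8.822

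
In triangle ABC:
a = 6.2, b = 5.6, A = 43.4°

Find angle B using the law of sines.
a/sin(A) = b/sin(B)  ⇒  sin(B) = b·sin(A)/a = 5.6·sin(43.4°)/6.2
sin(43.4°) ≈ 0.687088
sin(B) ≈ 5.6·0.687088/6.2 ≈ 3.84769/6.2 ≈ 0.620595
B = arcsin(0.620595) ≈ 38.3596°
(Since b ≤ a we need B ≤ A, so the obtuse alternative 180° − 38.3596° ≈ 141.64° is rejected.)

B = 38.36°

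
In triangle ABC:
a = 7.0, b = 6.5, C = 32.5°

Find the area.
Two sides and the included angle (SAS): A = ½·a·b·sin(C) = ½·7.0·6.5·sin(32.5°)
sin(32.5°) ≈ 0.5373
A ≈ ½·45.5·0.5373 = 22.75·0.5373 ≈ 12.2236

Area = 12.22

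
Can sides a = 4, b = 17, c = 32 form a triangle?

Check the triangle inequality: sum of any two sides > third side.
a + b vs c: 4 + 17 = 21 ≤ 32  ✗
a + c vs b: 4 + 32 = 36 > 17  ✓
b + c vs a: 17 + 32 = 49 > 4  ✓

No: 4 + 17 = 21 is not > 32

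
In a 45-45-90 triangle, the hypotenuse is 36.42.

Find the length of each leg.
In a 45-45-90 triangle hypotenuse = leg·√2, so leg = hypotenuse/√2.
Leg = 36.42/√2 ≈ 36.42/1.41421 ≈ 25.7528

Each leg = 25.75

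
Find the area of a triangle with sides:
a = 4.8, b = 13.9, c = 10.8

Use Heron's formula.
s = (4.8 + 13.9 + 10.8)/2 = 29.5/2 = 14.75
s − a = 9.95, s − b = 0.85, s − c = 3.95
s(s−a)(s−b)(s−c) = 14.75·9.95·0.85·3.95 ≈ 492.755
Area = √492.755 ≈ 22.1981

Area = 22.2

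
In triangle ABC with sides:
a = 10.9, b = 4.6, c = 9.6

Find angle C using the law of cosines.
c² = a² + b² − 2ab·cos(C)  ⇒  cos(C) = (a² + b² − c²)/(2ab)
cos(C) = (10.9² + 4.6² − 9.6²)/(2·10.9·4.6) = (118.81 + 21.16 − 92.16)/100.28 = 47.81/100.28 ≈ 0.476765
C = arccos(0.476765) ≈ 61.5257°

C = 61.53°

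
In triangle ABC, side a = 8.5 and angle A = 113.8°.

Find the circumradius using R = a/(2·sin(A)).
R = a/(2·sin(A)) = 8.5/(2·sin(113.8°))
sin(113.8°) ≈ 0.91496
R ≈ 8.5/(2·0.91496) = 8.5/1.82992 ≈ 4.64501

R = 4.645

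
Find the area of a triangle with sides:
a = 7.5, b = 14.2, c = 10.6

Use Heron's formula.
s = (7.5 + 14.2 + 10.6)/2 = 32.3/2 = 16.15
s − a = 8.65, s − b = 1.95, s − c = 5.55
s(s−a)(s−b)(s−c) = 16.15·8.65·1.95·5.55 ≈ 1511.88
Area = √1511.88 ≈ 38.8829

Area = 38.88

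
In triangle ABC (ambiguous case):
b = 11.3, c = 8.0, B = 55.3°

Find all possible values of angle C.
b/sin(B) = c/sin(C)  ⇒  sin(C) = c·sin(B)/b = 8.0·sin(55.3°)/11.3
sin(55.3°) ≈ 0.822144
sin(C) ≈ 8.0·0.822144/11.3 ≈ 6.57715/11.3 ≈ 0.582049
Candidate 1: C₁ = arcsin(0.582049) ≈ 35.5948°  →  A = 180° − 55.3° − 35.5948° ≈ 89.1052° > 0, valid
Candidate 2: C₂ = 180° − C₁ ≈ 144.405°  →  A = 180° − 55.3° − 144.405° ≈ -19.7052° ≤ 0, not a valid triangle

C = 35.59° (one solution)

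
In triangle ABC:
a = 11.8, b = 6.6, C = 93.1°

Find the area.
Two sides and the included angle (SAS): A = ½·a·b·sin(C) = ½·11.8·6.6·sin(93.1°)
sin(93.1°) ≈ 0.998537
A ≈ ½·77.88·0.998537 = 38.94·0.998537 ≈ 38.883

Area = 38.88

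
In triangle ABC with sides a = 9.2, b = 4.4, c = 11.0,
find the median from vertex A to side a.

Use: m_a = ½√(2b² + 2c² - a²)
m_a = ½√(2·4.4² + 2·11.0² − 9.2²) = ½√(2·19.36 + 2·121 − 84.64) = ½√(38.72 + 242 − 84.64) = ½√196.08
√196.08 ≈ 14.0029, so m_a ≈ 7.00143

m_a = 7.001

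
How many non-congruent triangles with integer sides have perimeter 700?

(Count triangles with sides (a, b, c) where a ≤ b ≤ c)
Let a ≤ b ≤ c with a + b + c = 700. The only binding inequality is a + b > c, i.e. 700 − c > c, so c < 700/2; and c ≥ 700/3 since c is the largest side.
So 234 ≤ c ≤ 349. For each c, b runs from ⌈(700 − c)/2⌉ up to c (then a = 700 − b − c satisfies 1 ≤ a ≤ b automatically), giving c − ⌈(700 − c)/2⌉ + 1 choices.
Summing over c: 2 + 3 + 5 + 6 + … + 173 + 174  (116 terms, c = 234, …, 349) = 10208
Check (closed form: nearest integer to p²/48 for even p, (p+3)²/48 for odd p): 700²/48 = 490000/48 ≈ 10208.33 → 10208

10208 triangles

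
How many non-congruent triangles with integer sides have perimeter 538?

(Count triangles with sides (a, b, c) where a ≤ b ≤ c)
Let a ≤ b ≤ c with a + b + c = 538. The only binding inequality is a + b > c, i.e. 538 − c > c, so c < 538/2; and c ≥ 538/3 since c is the largest side.
So 180 ≤ c ≤ 268. For each c, b runs from ⌈(538 − c)/2⌉ up to c (then a = 538 − b − c satisfies 1 ≤ a ≤ b automatically), giving c − ⌈(538 − c)/2⌉ + 1 choices.
Summing over c: 2 + 3 + 5 + 6 + … + 132 + 134  (89 terms, c = 180, …, 268) = 6030
Check (closed form: nearest integer to p²/48 for even p, (p+3)²/48 for odd p): 538²/48 = 289444/48 ≈ 6030.08 → 6030

6030 triangles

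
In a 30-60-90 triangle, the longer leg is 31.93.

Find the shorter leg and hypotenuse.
In a 30-60-90 triangle the sides are in ratio 1 : √3 : 2, so short leg = long leg/√3 and hypotenuse = 2·(short leg).
Short leg = 31.93/√3 ≈ 31.93/1.73205 ≈ 18.4348
Hypotenuse = 2·18.4348 ≈ 36.8696

Short leg = 18.43, Hypotenuse = 36.87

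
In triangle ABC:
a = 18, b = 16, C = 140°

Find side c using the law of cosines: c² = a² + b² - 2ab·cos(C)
c² = 18² + 16² − 2·18·16·cos(140°)
cos(140°) ≈ -0.766044
c² ≈ 324 + 256 − 576·(-0.766044) ≈ 580 + 441.242 ≈ 1021.24
c ≈ √1021.24 ≈ 31.9569

c = 31.96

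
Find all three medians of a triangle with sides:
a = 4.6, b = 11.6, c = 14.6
Median formula: m_a = ½√(2b² + 2c² − a²) (and cyclically). a² = 21.16, b² = 134.56, c² = 213.16.
m_a = ½√(2·134.56 + 2·213.16 − 21.16) = ½√674.28 ≈ ½·25.9669 ≈ 12.9835
m_b = ½√(2·21.16 + 2·213.16 − 134.56) = ½√334.08 ≈ ½·18.2779 ≈ 9.13893
m_c = ½√(2·21.16 + 2·134.56 − 213.16) = ½√98.28 ≈ ½·9.91363 ≈ 4.95681

m_a = 12.98, m_b = 9.139, m_c = 4.957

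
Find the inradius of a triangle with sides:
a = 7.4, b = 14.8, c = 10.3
r = Area/s where s is the semi-perimeter.
s = (7.4 + 14.8 + 10.3)/2 = 32.5/2 = 16.25
Area = √(s(s−a)(s−b)(s−c)) = √(16.25·8.85·1.45·5.95) ≈ √1240.74 ≈ 35.2242
r ≈ 35.2242/16.25 ≈ 2.16764

r = 2.168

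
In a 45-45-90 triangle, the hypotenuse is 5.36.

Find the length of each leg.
In a 45-45-90 triangle hypotenuse = leg·√2, so leg = hypotenuse/√2.
Leg = 5.36/√2 ≈ 5.36/1.41421 ≈ 3.79009

Each leg = 3.79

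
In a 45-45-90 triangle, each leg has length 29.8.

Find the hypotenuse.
In a 45-45-90 triangle the sides are in ratio 1 : 1 : √2, so hypotenuse = leg·√2.
Hypotenuse = 29.8·√2 ≈ 29.8·1.41421 ≈ 42.1436

Hypotenuse = 29.8√2 = 42.14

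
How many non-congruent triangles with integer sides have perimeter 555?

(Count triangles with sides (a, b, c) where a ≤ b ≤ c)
Let a ≤ b ≤ c with a + b + c = 555. The only binding inequality is a + b > c, i.e. 555 − c > c, so c < 555/2; and c ≥ 555/3 since c is the largest side.
So 185 ≤ c ≤ 277. For each c, b runs from ⌈(555 − c)/2⌉ up to c (then a = 555 − b − c satisfies 1 ≤ a ≤ b automatically), giving c − ⌈(555 − c)/2⌉ + 1 choices.
Summing over c: 1 + 2 + 4 + 5 + … + 137 + 139  (93 terms, c = 185, …, 277) = 6487
Check (closed form: nearest integer to p²/48 for even p, (p+3)²/48 for odd p): (555+3)²/48 = 558²/48 = 311364/48 ≈ 6486.75 → 6487

6487 triangles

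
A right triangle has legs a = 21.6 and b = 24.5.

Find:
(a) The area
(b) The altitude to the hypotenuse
(a) The legs are perpendicular, so Area = ½·a·b = ½·21.6·24.5 = ½·529.2 = 264.6
(b) Hypotenuse c = √(a² + b²) = √(466.56 + 600.25) = √1066.81 ≈ 32.6621
    Area = ½·c·h_c  ⇒  h_c = 2·Area/c = 529.2/32.6621 ≈ 16.2023

Area = 264.6, h_c = 16.2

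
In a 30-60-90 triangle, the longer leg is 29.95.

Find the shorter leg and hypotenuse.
In a 30-60-90 triangle the sides are in ratio 1 : √3 : 2, so short leg = long leg/√3 and hypotenuse = 2·(short leg).
Short leg = 29.95/√3 ≈ 29.95/1.73205 ≈ 17.2916
Hypotenuse = 2·17.2916 ≈ 34.5833

Short leg = 17.29, Hypotenuse = 34.58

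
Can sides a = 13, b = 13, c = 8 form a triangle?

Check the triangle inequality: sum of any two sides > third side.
a + b vs c: 13 + 13 = 26 > 8  ✓
a + c vs b: 13 + 8 = 21 > 13  ✓
b + c vs a: 13 + 8 = 21 > 13  ✓

Yes, triangle inequality satisfied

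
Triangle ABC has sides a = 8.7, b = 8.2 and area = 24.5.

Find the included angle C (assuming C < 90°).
Area = ½·a·b·sin(C)  ⇒  sin(C) = 2·Area/(a·b) = 2·24.5/(8.7·8.2) = 49/71.34 ≈ 0.686852
C = arcsin(0.686852) ≈ 43.3814° (taking the acute solution since C < 90°)

C = 43.38°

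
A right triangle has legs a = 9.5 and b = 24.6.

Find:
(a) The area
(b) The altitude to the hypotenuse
(a) The legs are perpendicular, so Area = ½·a·b = ½·9.5·24.6 = ½·233.7 = 116.85
(b) Hypotenuse c = √(a² + b²) = √(90.25 + 605.16) = √695.41 ≈ 26.3706
    Area = ½·c·h_c  ⇒  h_c = 2·Area/c = 233.7/26.3706 ≈ 8.86213

Area = 116.85, h_c = 8.862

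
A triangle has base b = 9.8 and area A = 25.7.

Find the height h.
A = ½·b·h  ⇒  h = 2A/b = 2·25.7/9.8 = 51.4/9.8 ≈ 5.2449

h = 5.245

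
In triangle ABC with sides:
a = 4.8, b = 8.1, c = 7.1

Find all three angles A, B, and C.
Law of cosines for each angle (a² = 23.04, b² = 65.61, c² = 50.41):
cos(A) = (b² + c² − a²)/(2bc) = (65.61 + 50.41 − 23.04)/(2·8.1·7.1) = 92.98/115.02 ≈ 0.808381  ⇒  A ≈ 36.0619°
cos(B) = (a² + c² − b²)/(2ac) = (23.04 + 50.41 − 65.61)/(2·4.8·7.1) = 7.84/68.16 ≈ 0.115023  ⇒  B ≈ 83.395°
cos(C) = (a² + b² − c²)/(2ab) = (23.04 + 65.61 − 50.41)/(2·4.8·8.1) = 38.24/77.76 ≈ 0.49177  ⇒  C ≈ 60.543°
Check: A + B + C ≈ 180°

A = 36.06°, B = 83.4°, C = 60.54°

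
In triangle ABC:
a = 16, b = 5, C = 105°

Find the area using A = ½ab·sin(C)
A = ½·a·b·sin(C) = ½·16·5·sin(105°)
sin(105°) ≈ 0.965926
A ≈ ½·80·0.965926 = 40·0.965926 ≈ 38.637

Area = 38.64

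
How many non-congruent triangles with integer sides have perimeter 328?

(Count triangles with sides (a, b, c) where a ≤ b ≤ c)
Let a ≤ b ≤ c with a + b + c = 328. The only binding inequality is a + b > c, i.e. 328 − c > c, so c < 328/2; and c ≥ 328/3 since c is the largest side.
So 110 ≤ c ≤ 163. For each c, b runs from ⌈(328 − c)/2⌉ up to c (then a = 328 − b − c satisfies 1 ≤ a ≤ b automatically), giving c − ⌈(328 − c)/2⌉ + 1 choices.
Summing over c: 2 + 3 + 5 + 6 + … + 80 + 81  (54 terms, c = 110, …, 163) = 2241
Check (closed form: nearest integer to p²/48 for even p, (p+3)²/48 for odd p): 328²/48 = 107584/48 ≈ 2241.33 → 2241

2241 triangles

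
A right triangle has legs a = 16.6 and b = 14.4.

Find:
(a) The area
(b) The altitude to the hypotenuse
(a) The legs are perpendicular, so Area = ½·a·b = ½·16.6·14.4 = ½·239.04 = 119.52
(b) Hypotenuse c = √(a² + b²) = √(275.56 + 207.36) = √482.92 ≈ 21.9754
    Area = ½·c·h_c  ⇒  h_c = 2·Area/c = 239.04/21.9754 ≈ 10.8776

Area = 119.52, h_c = 10.88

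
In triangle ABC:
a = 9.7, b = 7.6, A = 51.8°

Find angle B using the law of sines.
a/sin(A) = b/sin(B)  ⇒  sin(B) = b·sin(A)/a = 7.6·sin(51.8°)/9.7
sin(51.8°) ≈ 0.785857
sin(B) ≈ 7.6·0.785857/9.7 ≈ 5.97251/9.7 ≈ 0.615723
B = arcsin(0.615723) ≈ 38.0045°
(Since b ≤ a we need B ≤ A, so the obtuse alternative 180° − 38.0045° ≈ 141.996° is rejected.)

B = 38°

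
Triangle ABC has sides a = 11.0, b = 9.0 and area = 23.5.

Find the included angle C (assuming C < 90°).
Area = ½·a·b·sin(C)  ⇒  sin(C) = 2·Area/(a·b) = 2·23.5/(11.0·9.0) = 47/99 ≈ 0.474747
C = arcsin(0.474747) ≈ 28.3429° (taking the acute solution since C < 90°)

C = 28.34°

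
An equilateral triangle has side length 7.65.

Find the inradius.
r = Area/s with s the semi-perimeter.
Area = (√3/4)·7.65² = (√3/4)·58.5225 ≈ 0.433013·58.5225 ≈ 25.341
s = 3·7.65/2 = 11.475
r ≈ 25.341/11.475 ≈ 2.20836
(Equivalently r = side/(2√3) = 7.65/3.4641 ≈ 2.20836.)

r = 2.208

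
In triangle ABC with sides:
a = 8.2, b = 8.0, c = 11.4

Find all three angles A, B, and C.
Law of cosines for each angle (a² = 67.24, b² = 64, c² = 129.96):
cos(A) = (b² + c² − a²)/(2bc) = (64 + 129.96 − 67.24)/(2·8.0·11.4) = 126.72/182.4 ≈ 0.694737  ⇒  A ≈ 45.9937°
cos(B) = (a² + c² − b²)/(2ac) = (67.24 + 129.96 − 64)/(2·8.2·11.4) = 133.2/186.96 ≈ 0.712452  ⇒  B ≈ 44.5652°
cos(C) = (a² + b² − c²)/(2ab) = (67.24 + 64 − 129.96)/(2·8.2·8.0) = 1.28/131.2 ≈ 0.0097561  ⇒  C ≈ 89.441°
Check: A + B + C ≈ 180°

A = 45.99°, B = 44.57°, C = 89.44°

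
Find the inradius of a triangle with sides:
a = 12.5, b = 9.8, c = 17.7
r = Area/s where s is the semi-perimeter.
s = (12.5 + 9.8 + 17.7)/2 = 40/2 = 20
Area = √(s(s−a)(s−b)(s−c)) = √(20·7.5·10.2·2.3) ≈ √3519 ≈ 59.3212
r ≈ 59.3212/20 ≈ 2.96606

r = 2.966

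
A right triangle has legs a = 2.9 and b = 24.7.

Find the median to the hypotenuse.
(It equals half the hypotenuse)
Hypotenuse c = √(a² + b²) = √(8.41 + 610.09) = √618.5 ≈ 24.8697
Median to hypotenuse = c/2 ≈ 24.8697/2 ≈ 12.4348

Median = 12.43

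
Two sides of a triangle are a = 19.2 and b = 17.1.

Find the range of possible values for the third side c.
Triangle inequality: |a − b| < c < a + b
|a − b| = |19.2 − 17.1| = 2.1
a + b = 19.2 + 17.1 = 36.3

2.1 < c < 36.3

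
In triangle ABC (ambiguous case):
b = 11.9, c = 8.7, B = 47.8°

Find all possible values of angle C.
b/sin(B) = c/sin(C)  ⇒  sin(C) = c·sin(B)/b = 8.7·sin(47.8°)/11.9
sin(47.8°) ≈ 0.740805
sin(C) ≈ 8.7·0.740805/11.9 ≈ 6.445/11.9 ≈ 0.541597
Candidate 1: C₁ = arcsin(0.541597) ≈ 32.7924°  →  A = 180° − 47.8° − 32.7924° ≈ 99.4076° > 0, valid
Candidate 2: C₂ = 180° − C₁ ≈ 147.208°  →  A = 180° − 47.8° − 147.208° ≈ -15.0076° ≤ 0, not a valid triangle

C = 32.79° (one solution)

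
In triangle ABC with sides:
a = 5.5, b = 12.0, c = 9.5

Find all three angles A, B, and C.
Law of cosines for each angle (a² = 30.25, b² = 144, c² = 90.25):
cos(A) = (b² + c² − a²)/(2bc) = (144 + 90.25 − 30.25)/(2·12.0·9.5) = 204/228 ≈ 0.894737  ⇒  A ≈ 26.5254°
cos(B) = (a² + c² − b²)/(2ac) = (30.25 + 90.25 − 144)/(2·5.5·9.5) = -23.5/104.5 ≈ -0.22488  ⇒  B ≈ 102.996°
cos(C) = (a² + b² − c²)/(2ab) = (30.25 + 144 − 90.25)/(2·5.5·12.0) = 84/132 ≈ 0.636364  ⇒  C ≈ 50.4788°
Check: A + B + C ≈ 180°

A = 26.53°, B = 103°, C = 50.48°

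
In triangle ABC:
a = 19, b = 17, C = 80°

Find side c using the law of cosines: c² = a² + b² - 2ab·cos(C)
c² = 19² + 17² − 2·19·17·cos(80°)
cos(80°) ≈ 0.173648
c² ≈ 361 + 289 − 646·(0.173648) ≈ 650 − 112.177 ≈ 537.823
c ≈ √537.823 ≈ 23.191

c = 23.19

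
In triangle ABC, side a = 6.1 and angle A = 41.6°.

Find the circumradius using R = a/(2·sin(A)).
R = a/(2·sin(A)) = 6.1/(2·sin(41.6°))
sin(41.6°) ≈ 0.663926
R ≈ 6.1/(2·0.663926) = 6.1/1.32785 ≈ 4.59388

R = 4.594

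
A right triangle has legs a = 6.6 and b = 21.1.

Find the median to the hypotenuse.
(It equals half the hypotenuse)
Hypotenuse c = √(a² + b²) = √(43.56 + 445.21) = √488.77 ≈ 22.1081
Median to hypotenuse = c/2 ≈ 22.1081/2 ≈ 11.0541

Median = 11.05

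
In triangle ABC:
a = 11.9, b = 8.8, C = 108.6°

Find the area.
Two sides and the included angle (SAS): A = ½·a·b·sin(C) = ½·11.9·8.8·sin(108.6°)
sin(108.6°) ≈ 0.947768
A ≈ ½·104.72·0.947768 = 52.36·0.947768 ≈ 49.6252

Area = 49.63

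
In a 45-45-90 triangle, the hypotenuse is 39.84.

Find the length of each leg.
In a 45-45-90 triangle hypotenuse = leg·√2, so leg = hypotenuse/√2.
Leg = 39.84/√2 ≈ 39.84/1.41421 ≈ 28.1711

Each leg = 28.17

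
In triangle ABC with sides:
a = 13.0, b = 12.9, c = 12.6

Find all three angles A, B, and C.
Law of cosines for each angle (a² = 169, b² = 166.41, c² = 158.76):
cos(A) = (b² + c² − a²)/(2bc) = (166.41 + 158.76 − 169)/(2·12.9·12.6) = 156.17/325.08 ≈ 0.480405  ⇒  A ≈ 61.2882°
cos(B) = (a² + c² − b²)/(2ac) = (169 + 158.76 − 166.41)/(2·13.0·12.6) = 161.35/327.6 ≈ 0.492521  ⇒  B ≈ 60.4936°
cos(C) = (a² + b² − c²)/(2ab) = (169 + 166.41 − 158.76)/(2·13.0·12.9) = 176.65/335.4 ≈ 0.526685  ⇒  C ≈ 58.2183°
Check: A + B + C ≈ 180°

A = 61.29°, B = 60.49°, C = 58.22°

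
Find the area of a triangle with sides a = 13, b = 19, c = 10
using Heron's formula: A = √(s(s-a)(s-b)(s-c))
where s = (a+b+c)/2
s = (13 + 19 + 10)/2 = 42/2 = 21
s − a = 8, s − b = 2, s − c = 11
s(s−a)(s−b)(s−c) = 21·8·2·11 = 3696
Area = √3696 ≈ 60.7947

s = 21.0, Area = 60.79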